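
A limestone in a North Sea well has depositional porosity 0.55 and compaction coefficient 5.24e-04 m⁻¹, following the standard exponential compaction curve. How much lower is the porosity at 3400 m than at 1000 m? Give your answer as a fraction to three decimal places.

Working in km (1 km = 1000 m; c in km⁻¹ = c in m⁻¹ × 1000):
φ(1) = 0.55·e^(−0.524×1) = 0.3257
φ(3.4) = 0.55·e^(−0.524×3.4) = 0.0926
Δφ = 0.3257 − 0.0926 = 0.2331

0.233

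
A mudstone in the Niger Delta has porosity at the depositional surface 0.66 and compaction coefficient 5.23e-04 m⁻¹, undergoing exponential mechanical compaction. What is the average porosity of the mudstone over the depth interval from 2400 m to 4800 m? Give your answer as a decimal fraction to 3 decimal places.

Working in km (1 km = 1000 m; c in km⁻¹ = c in m⁻¹ × 1000):
⟨phi⟩ = (1/(z₂−z₁)) ∫ phi₀ e^(−cz) dz = phi₀·(e^(−c·z₁) − e^(−c·z₂)) / (c·(z₂−z₁))
e^(−0.523×2.4) = 0.2850; e^(−0.523×4.8) = 0.0812
⟨phi⟩ = 0.66 × (0.2850 − 0.0812) / (0.523 × 2.4) = 0.66 × 0.1624 = 0.1072

0.107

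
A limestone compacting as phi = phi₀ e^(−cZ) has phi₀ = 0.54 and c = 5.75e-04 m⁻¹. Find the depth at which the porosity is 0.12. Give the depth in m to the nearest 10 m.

2620 m

Working in km (1 km = 1000 m; c in km⁻¹ = c in m⁻¹ × 1000):
Invert Athy's law: Z = ln(phi₀/phi) / c
Z = ln(0.54/0.12) / 0.575 = ln(4.5) / 0.575 = 1.5041 / 0.575 = 2.616 km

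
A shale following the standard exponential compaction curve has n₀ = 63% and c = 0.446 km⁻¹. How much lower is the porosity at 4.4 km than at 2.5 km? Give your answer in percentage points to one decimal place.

11.8 percentage points

n(2.5) = 0.63·e^(−0.446×2.5) = 0.2066
n(4.4) = 0.63·e^(−0.446×4.4) = 0.0885
Δn = 0.2066 − 0.0885 = 0.1181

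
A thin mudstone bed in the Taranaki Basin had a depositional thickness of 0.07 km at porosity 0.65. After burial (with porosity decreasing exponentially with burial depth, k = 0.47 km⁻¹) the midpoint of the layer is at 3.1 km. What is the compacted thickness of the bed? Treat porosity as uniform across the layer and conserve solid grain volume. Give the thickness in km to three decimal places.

0.029 km

Porosity at 3.1 km: n = 0.65·exp(−0.47×3.1) = 0.1514
Solid-volume conservation: h(1−n) = h₀(1−n₀) ⇒ h = h₀·(1−n₀)/(1−n)
h = 0.07 × (1 − 0.65)/(1 − 0.1514) = 0.07 × 0.4124 = 0.0289 km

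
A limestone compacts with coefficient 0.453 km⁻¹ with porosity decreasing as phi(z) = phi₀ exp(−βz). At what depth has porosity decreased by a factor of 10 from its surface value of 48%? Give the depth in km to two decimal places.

phi/phi₀ = 1/10 ⇒ exp(−β·z) = 1/10 ⇒ z = ln(10) / β
z = 2.3026 / 0.453 = 5.083 km

5.08 km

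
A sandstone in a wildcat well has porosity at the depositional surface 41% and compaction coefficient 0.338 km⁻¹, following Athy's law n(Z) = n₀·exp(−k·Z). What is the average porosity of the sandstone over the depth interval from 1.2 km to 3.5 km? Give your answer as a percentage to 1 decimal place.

19.0%

⟨n⟩ = (1/(Z₂−Z₁)) ∫ n₀ e^(−kZ) dZ = n₀·(e^(−k·Z₁) − e^(−k·Z₂)) / (k·(Z₂−Z₁))
e^(−0.338×1.2) = 0.6666; e^(−0.338×3.5) = 0.3064
⟨n⟩ = 0.41 × (0.6666 − 0.3064) / (0.338 × 2.3) = 0.41 × 0.4634 = 0.1900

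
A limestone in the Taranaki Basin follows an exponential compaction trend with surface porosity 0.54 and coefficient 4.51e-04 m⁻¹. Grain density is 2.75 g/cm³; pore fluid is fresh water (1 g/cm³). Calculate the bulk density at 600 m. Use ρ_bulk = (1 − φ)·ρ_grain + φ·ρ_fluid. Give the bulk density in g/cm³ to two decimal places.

Working in km (1 km = 1000 m; c in km⁻¹ = c in m⁻¹ × 1000):
Porosity at depth: φ = 0.54·exp(−0.451×0.6) = 0.54×0.7629 = 0.4120
Bulk density: ρ_b = (1−φ)ρ_g + φ·ρ_f = 0.5880×2.75 + 0.4120×1
       = 1.617 + 0.412 = 2.029 g/cm³

2.03 g/cm³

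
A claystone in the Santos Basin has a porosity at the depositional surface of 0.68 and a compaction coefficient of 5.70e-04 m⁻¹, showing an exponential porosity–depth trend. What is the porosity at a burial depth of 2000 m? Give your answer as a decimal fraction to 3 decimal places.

Working in km (1 km = 1000 m; β in km⁻¹ = β in m⁻¹ × 1000):
φ = φ₀·exp(−β·d) = 0.68 × exp(−0.57 × 2) = 0.68 × exp(−1.14)
  = 0.68 × 0.3198 = 0.2175

0.217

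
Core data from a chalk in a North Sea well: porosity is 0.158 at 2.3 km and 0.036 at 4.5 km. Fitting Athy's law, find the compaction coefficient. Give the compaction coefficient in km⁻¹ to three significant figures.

Athy: φ(z) = φ₀ e^(−βz) ⇒ φ₁/φ₂ = e^{β(z₂−z₁)} ⇒ β = ln(φ₁/φ₂)/(z₂−z₁)
β = ln(0.158/0.036) / (4.5 − 2.3) = ln(4.389) / 2.2 = 1.4791 / 2.2 = 0.6723 km⁻¹

0.672 km⁻¹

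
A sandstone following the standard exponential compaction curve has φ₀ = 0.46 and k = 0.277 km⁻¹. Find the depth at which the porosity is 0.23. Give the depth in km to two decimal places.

Invert Athy's law: z = ln(φ₀/φ) / k
z = ln(0.46/0.23) / 0.277 = ln(2) / 0.277 = 0.6931 / 0.277 = 2.502 km

2.50 km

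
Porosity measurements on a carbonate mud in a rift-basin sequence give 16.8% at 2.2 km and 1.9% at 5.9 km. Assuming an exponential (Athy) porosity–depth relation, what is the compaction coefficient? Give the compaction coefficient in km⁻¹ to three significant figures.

0.589 km⁻¹

Athy: n(d) = n₀ e^(−kd) ⇒ n₁/n₂ = e^{k(d₂−d₁)} ⇒ k = ln(n₁/n₂)/(d₂−d₁)
k = ln(0.168/0.019) / (5.9 − 2.2) = ln(8.842) / 3.7 = 2.1795 / 3.7 = 0.5891 km⁻¹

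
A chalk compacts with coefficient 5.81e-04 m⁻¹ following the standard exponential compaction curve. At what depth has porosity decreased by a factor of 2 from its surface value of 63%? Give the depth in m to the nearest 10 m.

Working in km (1 km = 1000 m; k in km⁻¹ = k in m⁻¹ × 1000):
φ/φ₀ = 1/2 ⇒ exp(−k·z) = 1/2 ⇒ z = ln(2) / k
z = 0.6931 / 0.581 = 1.193 km

1190 m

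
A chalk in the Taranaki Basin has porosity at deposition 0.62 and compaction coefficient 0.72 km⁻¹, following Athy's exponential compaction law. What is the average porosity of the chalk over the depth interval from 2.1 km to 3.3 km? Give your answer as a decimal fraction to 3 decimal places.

0.092

⟨φ⟩ = (1/(z₂−z₁)) ∫ φ₀ e^(−kz) dz = φ₀·(e^(−k·z₁) − e^(−k·z₂)) / (k·(z₂−z₁))
e^(−0.72×2.1) = 0.2205; e^(−0.72×3.3) = 0.0929
⟨φ⟩ = 0.62 × (0.2205 − 0.0929) / (0.72 × 1.2) = 0.62 × 0.1476 = 0.0915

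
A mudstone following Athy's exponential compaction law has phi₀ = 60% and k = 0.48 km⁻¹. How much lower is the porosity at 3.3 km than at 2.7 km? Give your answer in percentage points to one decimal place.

4.1 percentage points

phi(2.7) = 0.6·e^(−0.48×2.7) = 0.1642
phi(3.3) = 0.6·e^(−0.48×3.3) = 0.1231
Δphi = 0.1642 − 0.1231 = 0.0411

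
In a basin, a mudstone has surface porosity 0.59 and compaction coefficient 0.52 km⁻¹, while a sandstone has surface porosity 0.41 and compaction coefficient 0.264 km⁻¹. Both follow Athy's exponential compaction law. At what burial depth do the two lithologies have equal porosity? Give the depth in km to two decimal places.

1.42 km

Set phi₀ₐ e^(−βₐZ) = phi₀ᵦ e^(−βᵦZ) ⇒ ln(phi₀ₐ/phi₀ᵦ) = (βₐ − βᵦ)·Z
Z = ln(0.59/0.41) / (0.52 − 0.264) = 0.3640 / 0.256 = 1.422 km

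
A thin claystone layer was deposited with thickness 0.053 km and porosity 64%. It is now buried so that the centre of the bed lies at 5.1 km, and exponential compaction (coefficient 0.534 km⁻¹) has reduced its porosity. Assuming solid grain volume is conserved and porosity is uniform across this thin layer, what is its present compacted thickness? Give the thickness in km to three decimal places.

0.020 km

Porosity at 5.1 km: phi = 0.64·exp(−0.534×5.1) = 0.0420
Solid-volume conservation: h(1−phi) = h₀(1−phi₀) ⇒ h = h₀·(1−phi₀)/(1−phi)
h = 0.053 × (1 − 0.64)/(1 − 0.0420) = 0.053 × 0.3758 = 0.0199 km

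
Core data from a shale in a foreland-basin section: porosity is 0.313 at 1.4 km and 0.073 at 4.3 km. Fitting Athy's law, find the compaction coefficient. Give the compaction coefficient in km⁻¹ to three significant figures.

0.502 km⁻¹

Athy: φ(z) = φ₀ e^(−kz) ⇒ φ₁/φ₂ = e^{k(z₂−z₁)} ⇒ k = ln(φ₁/φ₂)/(z₂−z₁)
k = ln(0.313/0.073) / (4.3 − 1.4) = ln(4.288) / 2.9 = 1.4557 / 2.9 = 0.502 km⁻¹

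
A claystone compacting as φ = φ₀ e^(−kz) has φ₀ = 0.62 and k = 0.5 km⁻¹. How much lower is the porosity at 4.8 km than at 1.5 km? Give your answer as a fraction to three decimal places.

0.237

φ(1.5) = 0.62·e^(−0.5×1.5) = 0.2929
φ(4.8) = 0.62·e^(−0.5×4.8) = 0.0562
Δφ = 0.2929 − 0.0562 = 0.2366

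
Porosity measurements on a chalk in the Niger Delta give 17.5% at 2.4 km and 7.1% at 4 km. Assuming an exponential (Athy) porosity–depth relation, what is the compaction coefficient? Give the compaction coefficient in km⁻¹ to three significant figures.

0.564 km⁻¹

Athy: phi(Z) = phi₀ e^(−kZ) ⇒ phi₁/phi₂ = e^{k(Z₂−Z₁)} ⇒ k = ln(phi₁/phi₂)/(Z₂−Z₁)
k = ln(0.175/0.071) / (4 − 2.4) = ln(2.465) / 1.6 = 0.9021 / 1.6 = 0.5638 km⁻¹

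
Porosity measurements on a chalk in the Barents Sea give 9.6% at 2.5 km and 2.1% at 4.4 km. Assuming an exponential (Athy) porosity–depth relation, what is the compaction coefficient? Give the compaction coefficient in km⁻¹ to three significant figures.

0.800 km⁻¹

Athy: phi(d) = phi₀ e^(−βd) ⇒ phi₁/phi₂ = e^{β(d₂−d₁)} ⇒ β = ln(phi₁/phi₂)/(d₂−d₁)
β = ln(0.096/0.021) / (4.4 − 2.5) = ln(4.571) / 1.9 = 1.5198 / 1.9 = 0.7999 km⁻¹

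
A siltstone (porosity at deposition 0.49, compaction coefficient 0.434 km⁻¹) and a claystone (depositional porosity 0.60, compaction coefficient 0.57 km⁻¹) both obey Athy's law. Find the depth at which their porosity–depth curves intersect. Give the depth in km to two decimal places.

Set φ₀ₐ e^(−βₐZ) = φ₀ᵦ e^(−βᵦZ) ⇒ ln(φ₀ₐ/φ₀ᵦ) = (βₐ − βᵦ)·Z
Z = ln(0.49/0.6) / (0.434 − 0.57) = -0.2025 / -0.136 = 1.489 km

1.49 km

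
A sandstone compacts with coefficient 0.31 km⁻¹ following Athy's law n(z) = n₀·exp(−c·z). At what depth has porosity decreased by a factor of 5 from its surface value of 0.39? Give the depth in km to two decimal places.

5.19 km

n/n₀ = 1/5 ⇒ exp(−c·z) = 1/5 ⇒ z = ln(5) / c
z = 1.6094 / 0.31 = 5.192 km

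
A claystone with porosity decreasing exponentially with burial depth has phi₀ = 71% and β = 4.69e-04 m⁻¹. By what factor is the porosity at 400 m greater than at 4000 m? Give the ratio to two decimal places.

5.41

Working in km (1 km = 1000 m; β in km⁻¹ = β in m⁻¹ × 1000):
phi(Z₁)/phi(Z₂) = e^(−β·Z₁)/e^(−β·Z₂) = e^{β(Z₂−Z₁)}
= exp(0.469 × 3.6) = exp(1.688) = 5.4108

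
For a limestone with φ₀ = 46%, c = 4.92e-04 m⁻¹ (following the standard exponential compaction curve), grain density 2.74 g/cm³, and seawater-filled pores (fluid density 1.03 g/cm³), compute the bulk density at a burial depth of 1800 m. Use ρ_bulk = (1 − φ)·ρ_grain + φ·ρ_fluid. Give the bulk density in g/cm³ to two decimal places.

Working in km (1 km = 1000 m; c in km⁻¹ = c in m⁻¹ × 1000):
Porosity at depth: φ = 0.46·exp(−0.492×1.8) = 0.46×0.4125 = 0.1897
Bulk density: ρ_b = (1−φ)ρ_g + φ·ρ_f = 0.8103×2.74 + 0.1897×1.03
       = 2.220 + 0.195 = 2.416 g/cm³

2.42 g/cm³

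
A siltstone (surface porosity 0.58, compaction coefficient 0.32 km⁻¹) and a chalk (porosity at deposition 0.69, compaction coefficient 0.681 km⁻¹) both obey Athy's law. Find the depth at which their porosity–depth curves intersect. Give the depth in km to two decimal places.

0.48 km

Set n₀ₐ e^(−kₐZ) = n₀ᵦ e^(−kᵦZ) ⇒ ln(n₀ₐ/n₀ᵦ) = (kₐ − kᵦ)·Z
Z = ln(0.58/0.69) / (0.32 − 0.681) = -0.1737 / -0.361 = 0.481 km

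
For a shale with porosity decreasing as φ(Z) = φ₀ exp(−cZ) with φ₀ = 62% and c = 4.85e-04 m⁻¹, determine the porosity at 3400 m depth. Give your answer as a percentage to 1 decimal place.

Working in km (1 km = 1000 m; c in km⁻¹ = c in m⁻¹ × 1000):
φ = φ₀·exp(−c·Z) = 0.62 × exp(−0.485 × 3.4) = 0.62 × exp(−1.649)
  = 0.62 × 0.1922 = 0.1192

11.9%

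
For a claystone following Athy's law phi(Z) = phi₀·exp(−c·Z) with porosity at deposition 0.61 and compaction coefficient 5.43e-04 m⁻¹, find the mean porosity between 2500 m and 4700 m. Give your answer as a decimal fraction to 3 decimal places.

Working in km (1 km = 1000 m; c in km⁻¹ = c in m⁻¹ × 1000):
⟨phi⟩ = (1/(Z₂−Z₁)) ∫ phi₀ e^(−cZ) dZ = phi₀·(e^(−c·Z₁) − e^(−c·Z₂)) / (c·(Z₂−Z₁))
e^(−0.543×2.5) = 0.2573; e^(−0.543×4.7) = 0.0779
⟨phi⟩ = 0.61 × (0.2573 − 0.0779) / (0.543 × 2.2) = 0.61 × 0.1502 = 0.0916

0.092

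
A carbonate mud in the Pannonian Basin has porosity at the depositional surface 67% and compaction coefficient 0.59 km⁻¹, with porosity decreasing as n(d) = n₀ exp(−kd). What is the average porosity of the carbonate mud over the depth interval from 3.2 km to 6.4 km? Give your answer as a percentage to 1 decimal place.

4.6%

⟨n⟩ = (1/(d₂−d₁)) ∫ n₀ e^(−kd) dd = n₀·(e^(−k·d₁) − e^(−k·d₂)) / (k·(d₂−d₁))
e^(−0.59×3.2) = 0.1514; e^(−0.59×6.4) = 0.0229
⟨n⟩ = 0.67 × (0.1514 − 0.0229) / (0.59 × 3.2) = 0.67 × 0.0680 = 0.0456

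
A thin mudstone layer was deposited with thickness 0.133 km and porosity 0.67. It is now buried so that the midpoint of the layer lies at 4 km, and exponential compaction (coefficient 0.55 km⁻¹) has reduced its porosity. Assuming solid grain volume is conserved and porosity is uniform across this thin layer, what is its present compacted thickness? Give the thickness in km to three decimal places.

Porosity at 4 km: phi = 0.67·exp(−0.55×4) = 0.0742
Solid-volume conservation: h(1−phi) = h₀(1−phi₀) ⇒ h = h₀·(1−phi₀)/(1−phi)
h = 0.133 × (1 − 0.67)/(1 − 0.0742) = 0.133 × 0.3565 = 0.0474 km

0.047 km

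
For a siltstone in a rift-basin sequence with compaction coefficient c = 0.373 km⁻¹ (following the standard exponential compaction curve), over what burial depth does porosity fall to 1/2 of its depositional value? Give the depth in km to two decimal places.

phi/phi₀ = 1/2 ⇒ exp(−c·Z) = 1/2 ⇒ Z = ln(2) / c
Z = 0.6931 / 0.373 = 1.858 km

1.86 km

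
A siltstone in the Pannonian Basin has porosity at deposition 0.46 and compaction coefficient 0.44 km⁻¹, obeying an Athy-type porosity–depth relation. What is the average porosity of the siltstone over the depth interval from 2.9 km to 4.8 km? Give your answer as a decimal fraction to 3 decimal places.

0.087

⟨φ⟩ = (1/(z₂−z₁)) ∫ φ₀ e^(−cz) dz = φ₀·(e^(−c·z₁) − e^(−c·z₂)) / (c·(z₂−z₁))
e^(−0.44×2.9) = 0.2792; e^(−0.44×4.8) = 0.1210
⟨φ⟩ = 0.46 × (0.2792 − 0.1210) / (0.44 × 1.9) = 0.46 × 0.1892 = 0.0870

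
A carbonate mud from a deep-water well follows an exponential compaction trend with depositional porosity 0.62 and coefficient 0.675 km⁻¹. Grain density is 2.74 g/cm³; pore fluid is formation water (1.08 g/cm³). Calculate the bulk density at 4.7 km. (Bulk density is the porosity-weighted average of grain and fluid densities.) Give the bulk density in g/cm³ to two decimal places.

2.70 g/cm³

Porosity at depth: phi = 0.62·exp(−0.675×4.7) = 0.62×0.0419 = 0.0260
Bulk density: ρ_b = (1−phi)ρ_g + phi·ρ_f = 0.9740×2.74 + 0.0260×1.08
       = 2.669 + 0.028 = 2.697 g/cm³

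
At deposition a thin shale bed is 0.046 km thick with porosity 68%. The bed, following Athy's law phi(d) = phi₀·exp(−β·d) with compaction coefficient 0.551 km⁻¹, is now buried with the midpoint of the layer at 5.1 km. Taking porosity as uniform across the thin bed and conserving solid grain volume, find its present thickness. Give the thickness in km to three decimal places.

0.015 km

Porosity at 5.1 km: phi = 0.68·exp(−0.551×5.1) = 0.0409
Solid-volume conservation: h(1−phi) = h₀(1−phi₀) ⇒ h = h₀·(1−phi₀)/(1−phi)
h = 0.046 × (1 − 0.68)/(1 − 0.0409) = 0.046 × 0.3337 = 0.0153 km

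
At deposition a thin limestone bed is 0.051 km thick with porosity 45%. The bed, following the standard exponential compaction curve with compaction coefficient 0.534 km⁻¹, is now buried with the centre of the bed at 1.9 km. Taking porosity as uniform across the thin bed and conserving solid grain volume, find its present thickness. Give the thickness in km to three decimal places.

Porosity at 1.9 km: phi = 0.45·exp(−0.534×1.9) = 0.1631
Solid-volume conservation: h(1−phi) = h₀(1−phi₀) ⇒ h = h₀·(1−phi₀)/(1−phi)
h = 0.051 × (1 − 0.45)/(1 − 0.1631) = 0.051 × 0.6572 = 0.0335 km

0.034 km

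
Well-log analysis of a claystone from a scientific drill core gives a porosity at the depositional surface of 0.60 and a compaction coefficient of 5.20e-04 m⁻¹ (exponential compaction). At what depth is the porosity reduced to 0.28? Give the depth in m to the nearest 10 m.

Working in km (1 km = 1000 m; k in km⁻¹ = k in m⁻¹ × 1000):
Invert Athy's law: d = ln(n₀/n) / k
d = ln(0.6/0.28) / 0.52 = ln(2.143) / 0.52 = 0.7621 / 0.52 = 1.466 km

1470 m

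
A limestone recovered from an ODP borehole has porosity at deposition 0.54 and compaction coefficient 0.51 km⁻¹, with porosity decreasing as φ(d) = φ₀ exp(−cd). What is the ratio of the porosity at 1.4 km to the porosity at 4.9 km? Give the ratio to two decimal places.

φ(d₁)/φ(d₂) = e^(−c·d₁)/e^(−c·d₂) = e^{c(d₂−d₁)}
= exp(0.51 × 3.5) = exp(1.785) = 5.9596

5.96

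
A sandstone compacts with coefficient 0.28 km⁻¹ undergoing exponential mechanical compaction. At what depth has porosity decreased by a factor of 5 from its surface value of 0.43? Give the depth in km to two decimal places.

5.75 km

φ/φ₀ = 1/5 ⇒ exp(−k·d) = 1/5 ⇒ d = ln(5) / k
d = 1.6094 / 0.28 = 5.748 km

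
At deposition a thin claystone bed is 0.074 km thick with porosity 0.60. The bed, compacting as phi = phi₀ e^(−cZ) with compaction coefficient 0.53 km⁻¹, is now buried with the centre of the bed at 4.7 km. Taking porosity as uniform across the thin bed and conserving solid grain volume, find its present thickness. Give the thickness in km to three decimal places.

0.031 km

Porosity at 4.7 km: phi = 0.6·exp(−0.53×4.7) = 0.0497
Solid-volume conservation: h(1−phi) = h₀(1−phi₀) ⇒ h = h₀·(1−phi₀)/(1−phi)
h = 0.074 × (1 − 0.6)/(1 − 0.0497) = 0.074 × 0.4209 = 0.0311 km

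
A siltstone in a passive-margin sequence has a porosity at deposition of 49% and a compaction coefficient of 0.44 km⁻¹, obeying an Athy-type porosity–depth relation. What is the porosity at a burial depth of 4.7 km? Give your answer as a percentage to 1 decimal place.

6.2%

n = n₀·exp(−β·z) = 0.49 × exp(−0.44 × 4.7) = 0.49 × exp(−2.068)
  = 0.49 × 0.1264 = 0.0620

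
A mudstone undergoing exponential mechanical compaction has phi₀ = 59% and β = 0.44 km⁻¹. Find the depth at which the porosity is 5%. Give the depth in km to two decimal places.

5.61 km

Invert Athy's law: d = ln(phi₀/phi) / β
d = ln(0.59/0.05) / 0.44 = ln(11.8) / 0.44 = 2.4681 / 0.44 = 5.609 km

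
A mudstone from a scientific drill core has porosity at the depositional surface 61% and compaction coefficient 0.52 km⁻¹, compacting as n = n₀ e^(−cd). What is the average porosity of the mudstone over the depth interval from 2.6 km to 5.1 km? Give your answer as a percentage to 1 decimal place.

⟨n⟩ = (1/(d₂−d₁)) ∫ n₀ e^(−cd) dd = n₀·(e^(−c·d₁) − e^(−c·d₂)) / (c·(d₂−d₁))
e^(−0.52×2.6) = 0.2587; e^(−0.52×5.1) = 0.0705
⟨n⟩ = 0.61 × (0.2587 − 0.0705) / (0.52 × 2.5) = 0.61 × 0.1448 = 0.0883

8.8%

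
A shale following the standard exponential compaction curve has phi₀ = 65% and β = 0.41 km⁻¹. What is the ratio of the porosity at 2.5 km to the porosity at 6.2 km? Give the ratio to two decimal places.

phi(Z₁)/phi(Z₂) = e^(−β·Z₁)/e^(−β·Z₂) = e^{β(Z₂−Z₁)}
= exp(0.41 × 3.7) = exp(1.517) = 4.5585

4.56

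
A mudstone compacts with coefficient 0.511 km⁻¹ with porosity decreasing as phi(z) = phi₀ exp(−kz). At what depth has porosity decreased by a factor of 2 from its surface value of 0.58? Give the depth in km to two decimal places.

phi/phi₀ = 1/2 ⇒ exp(−k·z) = 1/2 ⇒ z = ln(2) / k
z = 0.6931 / 0.511 = 1.356 km

1.36 km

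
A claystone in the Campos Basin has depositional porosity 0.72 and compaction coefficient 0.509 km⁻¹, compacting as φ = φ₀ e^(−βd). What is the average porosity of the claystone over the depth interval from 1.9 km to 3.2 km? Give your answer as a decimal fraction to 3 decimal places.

⟨φ⟩ = (1/(d₂−d₁)) ∫ φ₀ e^(−βd) dd = φ₀·(e^(−β·d₁) − e^(−β·d₂)) / (β·(d₂−d₁))
e^(−0.509×1.9) = 0.3802; e^(−0.509×3.2) = 0.1962
⟨φ⟩ = 0.72 × (0.3802 − 0.1962) / (0.509 × 1.3) = 0.72 × 0.2781 = 0.2002

0.200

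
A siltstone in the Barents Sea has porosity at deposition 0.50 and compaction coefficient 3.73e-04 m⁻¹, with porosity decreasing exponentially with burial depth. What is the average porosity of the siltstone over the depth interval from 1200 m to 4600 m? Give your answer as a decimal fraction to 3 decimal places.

0.181

Working in km (1 km = 1000 m; β in km⁻¹ = β in m⁻¹ × 1000):
⟨n⟩ = (1/(z₂−z₁)) ∫ n₀ e^(−βz) dz = n₀·(e^(−β·z₁) − e^(−β·z₂)) / (β·(z₂−z₁))
e^(−0.373×1.2) = 0.6392; e^(−0.373×4.6) = 0.1798
⟨n⟩ = 0.5 × (0.6392 − 0.1798) / (0.373 × 3.4) = 0.5 × 0.3622 = 0.1811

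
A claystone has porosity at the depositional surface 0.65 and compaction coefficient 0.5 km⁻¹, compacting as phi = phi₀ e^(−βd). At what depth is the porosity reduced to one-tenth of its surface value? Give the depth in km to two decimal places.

phi/phi₀ = 1/10 ⇒ exp(−β·d) = 1/10 ⇒ d = ln(10) / β
d = 2.3026 / 0.5 = 4.605 km

4.61 km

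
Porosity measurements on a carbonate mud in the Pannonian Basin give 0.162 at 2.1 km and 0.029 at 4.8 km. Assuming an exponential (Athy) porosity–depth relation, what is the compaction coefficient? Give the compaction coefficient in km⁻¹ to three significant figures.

Athy: n(z) = n₀ e^(−kz) ⇒ n₁/n₂ = e^{k(z₂−z₁)} ⇒ k = ln(n₁/n₂)/(z₂−z₁)
k = ln(0.162/0.029) / (4.8 − 2.1) = ln(5.586) / 2.7 = 1.7203 / 2.7 = 0.6371 km⁻¹

0.637 km⁻¹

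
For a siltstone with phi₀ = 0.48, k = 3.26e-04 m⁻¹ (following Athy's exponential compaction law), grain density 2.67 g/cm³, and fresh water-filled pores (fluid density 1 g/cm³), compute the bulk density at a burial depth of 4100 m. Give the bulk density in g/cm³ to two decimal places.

Working in km (1 km = 1000 m; k in km⁻¹ = k in m⁻¹ × 1000):
Porosity at depth: phi = 0.48·exp(−0.326×4.1) = 0.48×0.2627 = 0.1261
Bulk density: ρ_b = (1−phi)ρ_g + phi·ρ_f = 0.8739×2.67 + 0.1261×1
       = 2.333 + 0.126 = 2.459 g/cm³

2.46 g/cm³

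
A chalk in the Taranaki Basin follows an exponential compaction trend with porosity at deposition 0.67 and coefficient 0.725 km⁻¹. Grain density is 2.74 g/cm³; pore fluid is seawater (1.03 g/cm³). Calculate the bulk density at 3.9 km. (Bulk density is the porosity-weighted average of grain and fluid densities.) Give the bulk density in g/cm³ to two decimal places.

Porosity at depth: n = 0.67·exp(−0.725×3.9) = 0.67×0.0592 = 0.0396
Bulk density: ρ_b = (1−n)ρ_g + n·ρ_f = 0.9604×2.74 + 0.0396×1.03
       = 2.631 + 0.041 = 2.672 g/cm³

2.67 g/cm³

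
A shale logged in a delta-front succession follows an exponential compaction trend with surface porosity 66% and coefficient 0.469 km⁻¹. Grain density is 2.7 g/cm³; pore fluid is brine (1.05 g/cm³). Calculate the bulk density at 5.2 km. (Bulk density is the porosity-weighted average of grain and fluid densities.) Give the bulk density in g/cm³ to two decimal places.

Porosity at depth: φ = 0.66·exp(−0.469×5.2) = 0.66×0.0873 = 0.0576
Bulk density: ρ_b = (1−φ)ρ_g + φ·ρ_f = 0.9424×2.7 + 0.0576×1.05
       = 2.544 + 0.060 = 2.605 g/cm³

2.60 g/cm³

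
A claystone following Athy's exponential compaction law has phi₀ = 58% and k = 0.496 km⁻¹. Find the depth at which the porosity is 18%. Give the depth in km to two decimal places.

2.36 km

Invert Athy's law: Z = ln(phi₀/phi) / k
Z = ln(0.58/0.18) / 0.496 = ln(3.222) / 0.496 = 1.1701 / 0.496 = 2.359 km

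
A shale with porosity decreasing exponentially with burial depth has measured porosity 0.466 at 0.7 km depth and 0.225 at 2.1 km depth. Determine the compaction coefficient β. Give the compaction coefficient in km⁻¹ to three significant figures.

0.520 km⁻¹

Athy: n(d) = n₀ e^(−βd) ⇒ n₁/n₂ = e^{β(d₂−d₁)} ⇒ β = ln(n₁/n₂)/(d₂−d₁)
β = ln(0.466/0.225) / (2.1 − 0.7) = ln(2.071) / 1.4 = 0.7281 / 1.4 = 0.5201 km⁻¹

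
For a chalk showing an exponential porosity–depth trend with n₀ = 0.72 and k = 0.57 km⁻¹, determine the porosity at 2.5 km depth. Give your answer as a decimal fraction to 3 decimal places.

0.173

n = n₀·exp(−k·d) = 0.72 × exp(−0.57 × 2.5) = 0.72 × exp(−1.425)
  = 0.72 × 0.2405 = 0.1732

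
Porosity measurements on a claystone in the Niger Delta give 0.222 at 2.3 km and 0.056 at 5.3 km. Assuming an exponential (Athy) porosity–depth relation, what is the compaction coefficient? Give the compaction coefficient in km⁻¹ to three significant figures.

0.459 km⁻¹

Athy: φ(d) = φ₀ e^(−kd) ⇒ φ₁/φ₂ = e^{k(d₂−d₁)} ⇒ k = ln(φ₁/φ₂)/(d₂−d₁)
k = ln(0.222/0.056) / (5.3 − 2.3) = ln(3.964) / 3 = 1.3773 / 3 = 0.4591 km⁻¹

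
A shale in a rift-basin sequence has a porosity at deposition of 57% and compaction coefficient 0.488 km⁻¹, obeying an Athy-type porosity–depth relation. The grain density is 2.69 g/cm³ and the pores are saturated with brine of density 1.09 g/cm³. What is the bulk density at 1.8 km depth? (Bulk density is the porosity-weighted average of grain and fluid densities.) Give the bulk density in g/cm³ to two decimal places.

Porosity at depth: φ = 0.57·exp(−0.488×1.8) = 0.57×0.4154 = 0.2368
Bulk density: ρ_b = (1−φ)ρ_g + φ·ρ_f = 0.7632×2.69 + 0.2368×1.09
       = 2.053 + 0.258 = 2.311 g/cm³

2.31 g/cm³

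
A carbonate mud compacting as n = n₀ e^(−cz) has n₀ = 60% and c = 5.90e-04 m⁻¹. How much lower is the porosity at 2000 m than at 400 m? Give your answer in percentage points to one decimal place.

29.0 percentage points

Working in km (1 km = 1000 m; c in km⁻¹ = c in m⁻¹ × 1000):
n(0.4) = 0.6·e^(−0.59×0.4) = 0.4739
n(2) = 0.6·e^(−0.59×2) = 0.1844
Δn = 0.4739 − 0.1844 = 0.2895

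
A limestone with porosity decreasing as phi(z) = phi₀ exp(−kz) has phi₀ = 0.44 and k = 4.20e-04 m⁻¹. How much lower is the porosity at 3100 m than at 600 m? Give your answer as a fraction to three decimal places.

0.222

Working in km (1 km = 1000 m; k in km⁻¹ = k in m⁻¹ × 1000):
phi(0.6) = 0.44·e^(−0.42×0.6) = 0.3420
phi(3.1) = 0.44·e^(−0.42×3.1) = 0.1197
Δphi = 0.3420 − 0.1197 = 0.2223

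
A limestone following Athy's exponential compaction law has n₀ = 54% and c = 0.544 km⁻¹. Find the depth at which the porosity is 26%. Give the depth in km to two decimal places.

Invert Athy's law: z = ln(n₀/n) / c
z = ln(0.54/0.26) / 0.544 = ln(2.077) / 0.544 = 0.7309 / 0.544 = 1.344 km

1.34 km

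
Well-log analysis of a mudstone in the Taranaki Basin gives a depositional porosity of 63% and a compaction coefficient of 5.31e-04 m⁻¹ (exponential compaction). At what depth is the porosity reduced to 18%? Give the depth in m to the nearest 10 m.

Working in km (1 km = 1000 m; k in km⁻¹ = k in m⁻¹ × 1000):
Invert Athy's law: d = ln(n₀/n) / k
d = ln(0.63/0.18) / 0.531 = ln(3.5) / 0.531 = 1.2528 / 0.531 = 2.359 km

2360 m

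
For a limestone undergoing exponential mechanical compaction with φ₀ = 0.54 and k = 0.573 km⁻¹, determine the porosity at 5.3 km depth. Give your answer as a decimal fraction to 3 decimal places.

0.026

φ = φ₀·exp(−k·z) = 0.54 × exp(−0.573 × 5.3) = 0.54 × exp(−3.037)
  = 0.54 × 0.0480 = 0.0259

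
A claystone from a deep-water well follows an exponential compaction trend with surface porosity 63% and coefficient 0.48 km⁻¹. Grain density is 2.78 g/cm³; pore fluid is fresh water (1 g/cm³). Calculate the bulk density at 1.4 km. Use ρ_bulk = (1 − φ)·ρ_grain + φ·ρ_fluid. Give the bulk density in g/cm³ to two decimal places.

2.21 g/cm³

Porosity at depth: phi = 0.63·exp(−0.48×1.4) = 0.63×0.5107 = 0.3217
Bulk density: ρ_b = (1−phi)ρ_g + phi·ρ_f = 0.6783×2.78 + 0.3217×1
       = 1.886 + 0.322 = 2.207 g/cm³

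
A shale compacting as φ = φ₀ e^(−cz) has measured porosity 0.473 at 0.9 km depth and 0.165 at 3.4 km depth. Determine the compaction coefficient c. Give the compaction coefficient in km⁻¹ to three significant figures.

Athy: φ(z) = φ₀ e^(−cz) ⇒ φ₁/φ₂ = e^{c(z₂−z₁)} ⇒ c = ln(φ₁/φ₂)/(z₂−z₁)
c = ln(0.473/0.165) / (3.4 − 0.9) = ln(2.867) / 2.5 = 1.0531 / 2.5 = 0.4213 km⁻¹

0.421 km⁻¹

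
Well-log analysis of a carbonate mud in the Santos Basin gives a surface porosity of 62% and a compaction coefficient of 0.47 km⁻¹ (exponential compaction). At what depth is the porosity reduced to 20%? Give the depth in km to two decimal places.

2.41 km

Invert Athy's law: d = ln(phi₀/phi) / k
d = ln(0.62/0.2) / 0.47 = ln(3.1) / 0.47 = 1.1314 / 0.47 = 2.407 km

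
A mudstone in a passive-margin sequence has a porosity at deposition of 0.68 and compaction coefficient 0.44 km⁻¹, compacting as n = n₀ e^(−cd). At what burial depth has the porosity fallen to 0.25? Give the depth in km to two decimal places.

2.27 km

Invert Athy's law: d = ln(n₀/n) / c
d = ln(0.68/0.25) / 0.44 = ln(2.72) / 0.44 = 1.0006 / 0.44 = 2.274 km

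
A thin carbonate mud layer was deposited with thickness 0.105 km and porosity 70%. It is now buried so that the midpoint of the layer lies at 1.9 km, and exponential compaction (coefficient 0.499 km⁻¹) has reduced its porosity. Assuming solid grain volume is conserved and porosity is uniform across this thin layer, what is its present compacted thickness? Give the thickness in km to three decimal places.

Porosity at 1.9 km: phi = 0.7·exp(−0.499×1.9) = 0.2712
Solid-volume conservation: h(1−phi) = h₀(1−phi₀) ⇒ h = h₀·(1−phi₀)/(1−phi)
h = 0.105 × (1 − 0.7)/(1 − 0.2712) = 0.105 × 0.4117 = 0.0432 km

0.043 km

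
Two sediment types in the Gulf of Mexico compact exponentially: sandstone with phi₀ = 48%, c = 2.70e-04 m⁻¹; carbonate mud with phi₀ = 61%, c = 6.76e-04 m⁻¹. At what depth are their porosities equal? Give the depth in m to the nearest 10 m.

590 m

Working in km (1 km = 1000 m; c in km⁻¹ = c in m⁻¹ × 1000):
Set phi₀ₐ e^(−cₐd) = phi₀ᵦ e^(−cᵦd) ⇒ ln(phi₀ₐ/phi₀ᵦ) = (cₐ − cᵦ)·d
d = ln(0.48/0.61) / (0.27 − 0.676) = -0.2397 / -0.406 = 0.590 km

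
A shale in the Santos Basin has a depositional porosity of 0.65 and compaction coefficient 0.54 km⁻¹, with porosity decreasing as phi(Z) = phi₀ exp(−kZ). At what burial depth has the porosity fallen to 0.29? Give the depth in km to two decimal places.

1.49 km

Invert Athy's law: Z = ln(phi₀/phi) / k
Z = ln(0.65/0.29) / 0.54 = ln(2.241) / 0.54 = 0.8071 / 0.54 = 1.495 km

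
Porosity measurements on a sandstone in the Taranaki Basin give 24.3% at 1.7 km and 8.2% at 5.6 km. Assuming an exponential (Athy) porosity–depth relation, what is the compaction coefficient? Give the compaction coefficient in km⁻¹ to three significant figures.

0.279 km⁻¹

Athy: n(d) = n₀ e^(−βd) ⇒ n₁/n₂ = e^{β(d₂−d₁)} ⇒ β = ln(n₁/n₂)/(d₂−d₁)
β = ln(0.243/0.082) / (5.6 − 1.7) = ln(2.963) / 3.9 = 1.0863 / 3.9 = 0.2785 km⁻¹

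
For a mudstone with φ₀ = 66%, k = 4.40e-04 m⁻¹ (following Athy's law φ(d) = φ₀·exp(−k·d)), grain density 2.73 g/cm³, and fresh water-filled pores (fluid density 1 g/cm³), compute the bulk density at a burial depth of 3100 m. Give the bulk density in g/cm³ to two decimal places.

Working in km (1 km = 1000 m; k in km⁻¹ = k in m⁻¹ × 1000):
Porosity at depth: φ = 0.66·exp(−0.44×3.1) = 0.66×0.2556 = 0.1687
Bulk density: ρ_b = (1−φ)ρ_g + φ·ρ_f = 0.8313×2.73 + 0.1687×1
       = 2.269 + 0.169 = 2.438 g/cm³

2.44 g/cm³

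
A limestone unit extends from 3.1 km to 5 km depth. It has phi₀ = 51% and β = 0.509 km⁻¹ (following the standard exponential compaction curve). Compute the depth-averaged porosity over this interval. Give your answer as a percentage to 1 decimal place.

6.7%

⟨phi⟩ = (1/(d₂−d₁)) ∫ phi₀ e^(−βd) dd = phi₀·(e^(−β·d₁) − e^(−β·d₂)) / (β·(d₂−d₁))
e^(−0.509×3.1) = 0.2064; e^(−0.509×5) = 0.0785
⟨phi⟩ = 0.51 × (0.2064 − 0.0785) / (0.509 × 1.9) = 0.51 × 0.1323 = 0.0675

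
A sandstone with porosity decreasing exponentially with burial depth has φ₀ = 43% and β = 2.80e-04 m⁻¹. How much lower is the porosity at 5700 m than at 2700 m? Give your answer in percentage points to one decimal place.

Working in km (1 km = 1000 m; β in km⁻¹ = β in m⁻¹ × 1000):
φ(2.7) = 0.43·e^(−0.28×2.7) = 0.2019
φ(5.7) = 0.43·e^(−0.28×5.7) = 0.0872
Δφ = 0.2019 − 0.0872 = 0.1147

11.5 percentage points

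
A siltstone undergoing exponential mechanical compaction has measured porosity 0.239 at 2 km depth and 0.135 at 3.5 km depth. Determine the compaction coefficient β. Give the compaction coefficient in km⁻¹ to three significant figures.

Athy: φ(Z) = φ₀ e^(−βZ) ⇒ φ₁/φ₂ = e^{β(Z₂−Z₁)} ⇒ β = ln(φ₁/φ₂)/(Z₂−Z₁)
β = ln(0.239/0.135) / (3.5 − 2) = ln(1.77) / 1.5 = 0.5712 / 1.5 = 0.3808 km⁻¹

0.381 km⁻¹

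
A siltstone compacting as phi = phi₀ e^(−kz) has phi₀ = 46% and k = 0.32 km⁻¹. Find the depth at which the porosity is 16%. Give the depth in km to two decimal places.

3.30 km

Invert Athy's law: z = ln(phi₀/phi) / k
z = ln(0.46/0.16) / 0.32 = ln(2.875) / 0.32 = 1.0561 / 0.32 = 3.300 km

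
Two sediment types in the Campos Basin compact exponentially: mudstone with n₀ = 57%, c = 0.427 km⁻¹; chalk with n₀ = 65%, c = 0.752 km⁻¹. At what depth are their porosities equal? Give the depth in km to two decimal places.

Set n₀ₐ e^(−cₐd) = n₀ᵦ e^(−cᵦd) ⇒ ln(n₀ₐ/n₀ᵦ) = (cₐ − cᵦ)·d
d = ln(0.57/0.65) / (0.427 − 0.752) = -0.1313 / -0.325 = 0.404 km

0.40 km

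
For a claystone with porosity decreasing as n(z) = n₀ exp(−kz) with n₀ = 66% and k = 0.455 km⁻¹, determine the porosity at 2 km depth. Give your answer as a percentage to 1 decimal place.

26.6%

n = n₀·exp(−k·z) = 0.66 × exp(−0.455 × 2) = 0.66 × exp(−0.91)
  = 0.66 × 0.4025 = 0.2657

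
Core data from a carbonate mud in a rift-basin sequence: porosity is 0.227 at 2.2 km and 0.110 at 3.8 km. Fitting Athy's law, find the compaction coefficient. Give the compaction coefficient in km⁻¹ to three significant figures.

0.453 km⁻¹

Athy: φ(d) = φ₀ e^(−cd) ⇒ φ₁/φ₂ = e^{c(d₂−d₁)} ⇒ c = ln(φ₁/φ₂)/(d₂−d₁)
c = ln(0.227/0.11) / (3.8 − 2.2) = ln(2.064) / 1.6 = 0.7245 / 1.6 = 0.4528 km⁻¹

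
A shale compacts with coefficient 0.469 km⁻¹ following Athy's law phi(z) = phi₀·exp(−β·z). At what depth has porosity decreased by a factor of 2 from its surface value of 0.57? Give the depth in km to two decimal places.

phi/phi₀ = 1/2 ⇒ exp(−β·z) = 1/2 ⇒ z = ln(2) / β
z = 0.6931 / 0.469 = 1.478 km

1.48 km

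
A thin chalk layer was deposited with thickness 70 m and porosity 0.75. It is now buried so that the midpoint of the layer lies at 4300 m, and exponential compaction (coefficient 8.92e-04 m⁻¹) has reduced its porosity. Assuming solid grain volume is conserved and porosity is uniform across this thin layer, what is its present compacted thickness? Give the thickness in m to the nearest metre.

18 m

Working in km (1 km = 1000 m; c in km⁻¹ = c in m⁻¹ × 1000):
Porosity at 4.3 km: n = 0.75·exp(−0.892×4.3) = 0.0162
Solid-volume conservation: h(1−n) = h₀(1−n₀) ⇒ h = h₀·(1−n₀)/(1−n)
h = 0.07 × (1 − 0.75)/(1 − 0.0162) = 0.07 × 0.2541 = 0.0178 km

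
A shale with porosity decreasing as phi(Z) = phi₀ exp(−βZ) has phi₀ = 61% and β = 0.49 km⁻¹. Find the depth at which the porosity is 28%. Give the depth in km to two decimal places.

1.59 km

Invert Athy's law: Z = ln(phi₀/phi) / β
Z = ln(0.61/0.28) / 0.49 = ln(2.179) / 0.49 = 0.7787 / 0.49 = 1.589 km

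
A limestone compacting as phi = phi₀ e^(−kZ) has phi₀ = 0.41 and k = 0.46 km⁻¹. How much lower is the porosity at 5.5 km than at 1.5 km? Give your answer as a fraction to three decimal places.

phi(1.5) = 0.41·e^(−0.46×1.5) = 0.2056
phi(5.5) = 0.41·e^(−0.46×5.5) = 0.0327
Δphi = 0.2056 − 0.0327 = 0.1730

0.173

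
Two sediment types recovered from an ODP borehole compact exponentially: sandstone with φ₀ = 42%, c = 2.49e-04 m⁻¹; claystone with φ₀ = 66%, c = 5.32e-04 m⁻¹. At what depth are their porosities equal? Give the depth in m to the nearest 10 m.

Working in km (1 km = 1000 m; c in km⁻¹ = c in m⁻¹ × 1000):
Set φ₀ₐ e^(−cₐd) = φ₀ᵦ e^(−cᵦd) ⇒ ln(φ₀ₐ/φ₀ᵦ) = (cₐ − cᵦ)·d
d = ln(0.42/0.66) / (0.249 − 0.532) = -0.4520 / -0.283 = 1.597 km

1600 m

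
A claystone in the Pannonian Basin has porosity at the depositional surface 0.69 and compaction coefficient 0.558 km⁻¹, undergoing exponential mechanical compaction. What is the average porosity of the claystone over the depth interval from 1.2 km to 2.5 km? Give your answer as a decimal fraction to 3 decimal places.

⟨φ⟩ = (1/(Z₂−Z₁)) ∫ φ₀ e^(−βZ) dZ = φ₀·(e^(−β·Z₁) − e^(−β·Z₂)) / (β·(Z₂−Z₁))
e^(−0.558×1.2) = 0.5119; e^(−0.558×2.5) = 0.2478
⟨φ⟩ = 0.69 × (0.5119 − 0.2478) / (0.558 × 1.3) = 0.69 × 0.3640 = 0.2512

0.251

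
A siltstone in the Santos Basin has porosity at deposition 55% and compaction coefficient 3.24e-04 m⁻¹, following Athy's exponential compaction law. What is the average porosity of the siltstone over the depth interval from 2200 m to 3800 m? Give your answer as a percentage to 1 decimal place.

21.0%

Working in km (1 km = 1000 m; c in km⁻¹ = c in m⁻¹ × 1000):
⟨phi⟩ = (1/(d₂−d₁)) ∫ phi₀ e^(−cd) dd = phi₀·(e^(−c·d₁) − e^(−c·d₂)) / (c·(d₂−d₁))
e^(−0.324×2.2) = 0.4903; e^(−0.324×3.8) = 0.2919
⟨phi⟩ = 0.55 × (0.4903 − 0.2919) / (0.324 × 1.6) = 0.55 × 0.3826 = 0.2104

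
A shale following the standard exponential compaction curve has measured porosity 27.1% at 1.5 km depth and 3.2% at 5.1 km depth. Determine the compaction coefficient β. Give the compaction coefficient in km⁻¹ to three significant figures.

Athy: phi(d) = phi₀ e^(−βd) ⇒ phi₁/phi₂ = e^{β(d₂−d₁)} ⇒ β = ln(phi₁/phi₂)/(d₂−d₁)
β = ln(0.271/0.032) / (5.1 − 1.5) = ln(8.469) / 3.6 = 2.1364 / 3.6 = 0.5934 km⁻¹

0.593 km⁻¹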